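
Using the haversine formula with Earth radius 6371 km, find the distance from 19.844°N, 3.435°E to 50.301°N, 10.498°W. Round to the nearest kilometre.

Δλ = -10.498 − 3.435 = -13.933°.
Δφ = 50.301 − 19.844 = 30.457°.
a = sin²(Δφ/2) + cos φ₁ · cos φ₂ · sin²(Δλ/2) = 0.077834.
c = 2·atan2(√a, √(1−a)) = 0.56548 rad → d = 6371·c ≈ 3602.66 km.

3603 km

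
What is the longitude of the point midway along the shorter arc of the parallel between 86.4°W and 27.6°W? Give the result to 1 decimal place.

57.0°W

Signed shortest Δλ from -86.4° to -27.6° is +58.8°.
Midpoint longitude = -86.4° + (+58.8°)/2 = -86.4° + 29.4° = -57.0°.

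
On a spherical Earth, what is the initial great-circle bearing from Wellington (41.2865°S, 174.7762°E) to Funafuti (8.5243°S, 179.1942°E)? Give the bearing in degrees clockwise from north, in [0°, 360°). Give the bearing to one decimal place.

8.0°

Δλ = 179.1942 − 174.7762 = 4.4180°.
θ = atan2( sin Δλ · cos φ₂ , cos φ₁ · sin φ₂ − sin φ₁ · cos φ₂ · cos Δλ )
  = atan2(0.07618, 0.53921) = 8.042° → normalised to [0°, 360°): 8.042°.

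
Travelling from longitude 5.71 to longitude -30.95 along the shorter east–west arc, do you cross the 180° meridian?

Signed shortest Δλ = ((-30.95 − 5.71 + 180) mod 360) − 180 = -36.66°.
Going west by 36.66° from +5.71° reaches -30.95° without touching 180°.

No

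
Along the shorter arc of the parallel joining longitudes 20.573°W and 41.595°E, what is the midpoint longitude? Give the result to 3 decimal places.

Signed shortest Δλ from -20.573° to +41.595° is +62.168°.
Midpoint longitude = -20.573° + (+62.168°)/2 = -20.573° + 31.084° = +10.511°.

10.511°E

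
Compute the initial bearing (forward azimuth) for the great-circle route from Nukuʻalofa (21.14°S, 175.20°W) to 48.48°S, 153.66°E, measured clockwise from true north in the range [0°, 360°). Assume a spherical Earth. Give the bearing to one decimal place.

214.8°

Δλ = 153.66 − -175.20 = 328.86°; wrapped into (−180°, 180°]: -31.14°.
θ = atan2( sin Δλ · cos φ₂ , cos φ₁ · sin φ₂ − sin φ₁ · cos φ₂ · cos Δλ )
  = atan2(-0.34280, -0.49372) = -145.227° → normalised to [0°, 360°): 214.773°.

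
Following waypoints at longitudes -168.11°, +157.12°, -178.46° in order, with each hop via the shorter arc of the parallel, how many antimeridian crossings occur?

Leg 1: -168.11° → +157.12°, shortest Δλ = -34.77° (west) — crosses 180°.
Leg 2: +157.12° → -178.46°, shortest Δλ = 24.42° (east) — crosses 180°.
Total crossings: 2.

2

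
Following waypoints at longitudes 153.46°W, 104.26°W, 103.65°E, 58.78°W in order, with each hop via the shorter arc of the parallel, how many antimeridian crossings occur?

Leg 1: -153.46° → -104.26°, shortest Δλ = 49.2° (east) — does not cross 180°.
Leg 2: -104.26° → +103.65°, shortest Δλ = -152.09° (west) — crosses 180°.
Leg 3: +103.65° → -58.78°, shortest Δλ = -162.43° (west) — does not cross 180°.
Total crossings: 1.

1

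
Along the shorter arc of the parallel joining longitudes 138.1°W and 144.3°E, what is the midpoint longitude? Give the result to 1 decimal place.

Signed shortest Δλ from -138.1° to +144.3° is -77.6°.
Midpoint longitude = -138.1° + (-77.6°)/2 = -138.1° − 38.8° = -176.9°.
(The naïve average (-138.1 + +144.3)/2 = 3.1° is on the wrong side of the globe.)

176.9°W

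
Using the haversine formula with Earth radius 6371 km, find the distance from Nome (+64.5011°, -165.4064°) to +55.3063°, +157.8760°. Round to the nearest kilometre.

Δλ = 157.8760 − -165.4064 = 323.2824°; wrapped into (−180°, 180°]: -36.7176°.
Δφ = 55.3063 − 64.5011 = -9.1948°.
a = sin²(Δφ/2) + cos φ₁ · cos φ₂ · sin²(Δλ/2) = 0.030733.
c = 2·atan2(√a, √(1−a)) = 0.35244 rad → d = 6371·c ≈ 2245.37 km.

2245 km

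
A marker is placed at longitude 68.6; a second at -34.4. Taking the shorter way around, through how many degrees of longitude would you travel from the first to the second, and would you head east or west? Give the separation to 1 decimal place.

Raw difference: -34.4 − 68.6 = -103.0°.
Normalise into (−180°, 180°]: -103.0° stays -103.0°.
Negative ⇒ the second point lies to the west; separation 103.0°.

103.0° west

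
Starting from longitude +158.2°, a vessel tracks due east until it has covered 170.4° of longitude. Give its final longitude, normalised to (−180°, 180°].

Start at +158.2°; shift +170.4° → +328.6°.
+328.6° lies outside (−180°, 180°]; subtract 360° → -31.4°.

-31.4°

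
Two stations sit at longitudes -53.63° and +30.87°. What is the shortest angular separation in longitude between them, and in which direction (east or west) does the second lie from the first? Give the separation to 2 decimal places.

Raw difference: 30.87 − -53.63 = 84.5°.
Normalise into (−180°, 180°]: 84.5° stays 84.5°.
Positive ⇒ the second point lies to the east; separation 84.50°.

84.50° east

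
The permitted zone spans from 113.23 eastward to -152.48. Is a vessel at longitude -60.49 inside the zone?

Band width going east from +113.23° to -152.48°: ((-152.48 − 113.23) mod 360) = 94.29°.
Offset of -60.49° east of the west edge: ((-60.49 − 113.23) mod 360) = 186.28°.
186.28° > 94.29° ⇒ outside.

No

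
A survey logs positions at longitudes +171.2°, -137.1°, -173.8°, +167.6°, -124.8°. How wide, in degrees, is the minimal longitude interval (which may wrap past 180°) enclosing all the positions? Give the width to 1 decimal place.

67.6°

Sort the longitudes: -173.8°, -137.1°, -124.8°, +167.6°, +171.2°.
Eastward gaps between consecutive values (wrapping around): 36.7°, 12.3°, 292.4°, 3.6°, 15.0°.
Largest gap = 292.4° ⇒ minimal covering band is its complement: 360° − 292.4° = 67.6°.
Band runs from +167.6° eastward to -124.8°, crossing the antimeridian.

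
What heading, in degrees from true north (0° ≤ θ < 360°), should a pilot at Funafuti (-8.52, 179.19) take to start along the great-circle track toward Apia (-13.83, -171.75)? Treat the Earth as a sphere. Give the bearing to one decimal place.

Δλ = -171.75 − 179.19 = -350.94°; wrapped into (−180°, 180°]: 9.06°.
θ = atan2( sin Δλ · cos φ₂ , cos φ₁ · sin φ₂ − sin φ₁ · cos φ₂ · cos Δλ )
  = atan2(0.15290, -0.09434) = 121.674° → normalised to [0°, 360°): 121.674°.

121.7°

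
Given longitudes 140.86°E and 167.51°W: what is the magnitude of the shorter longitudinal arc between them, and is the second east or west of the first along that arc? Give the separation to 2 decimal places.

51.63° east

Raw difference: -167.51 − 140.86 = -308.37°.
Normalise into (−180°, 180°]: -308.37° + 360° = 51.63°.
Positive ⇒ the second point lies to the east; separation 51.63°.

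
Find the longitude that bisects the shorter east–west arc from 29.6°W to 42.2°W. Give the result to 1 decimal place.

35.9°W

Signed shortest Δλ from -29.6° to -42.2° is -12.6°.
Midpoint longitude = -29.6° + (-12.6°)/2 = -29.6° − 6.3° = -35.9°.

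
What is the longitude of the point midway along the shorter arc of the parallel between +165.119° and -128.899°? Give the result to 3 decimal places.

Signed shortest Δλ from +165.119° to -128.899° is +65.982°.
Midpoint longitude = +165.119° + (+65.982°)/2 = +165.119° + 32.991° = +198.110°.
Normalise into (−180°, 180°]: -161.890°.
(The naïve average (+165.119 + -128.899)/2 = 18.11° is on the wrong side of the globe.)

-161.890°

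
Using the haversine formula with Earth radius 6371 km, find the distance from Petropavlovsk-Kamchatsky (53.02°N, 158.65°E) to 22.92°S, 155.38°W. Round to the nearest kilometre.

9536 km

Δλ = -155.38 − 158.65 = -314.03°; wrapped into (−180°, 180°]: 45.97°.
Δφ = -22.92 − 53.02 = -75.94°.
a = sin²(Δφ/2) + cos φ₁ · cos φ₂ · sin²(Δλ/2) = 0.463013.
c = 2·atan2(√a, √(1−a)) = 1.49676 rad → d = 6371·c ≈ 9535.83 km.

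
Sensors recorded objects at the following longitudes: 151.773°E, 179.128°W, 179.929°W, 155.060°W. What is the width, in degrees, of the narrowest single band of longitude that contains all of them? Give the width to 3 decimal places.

53.167°

Sort the longitudes: -179.929°, -179.128°, -155.060°, +151.773°.
Eastward gaps between consecutive values (wrapping around): 0.801°, 24.068°, 306.833°, 28.298°.
Largest gap = 306.833° ⇒ minimal covering band is its complement: 360° − 306.833° = 53.167°.
Band runs from +151.773° eastward to -155.060°, crossing the antimeridian.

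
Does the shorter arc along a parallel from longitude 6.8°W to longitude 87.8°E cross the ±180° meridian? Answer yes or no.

Signed shortest Δλ = ((87.8 − -6.8 + 180) mod 360) − 180 = 94.6°.
Going east by 94.6° from -6.8° reaches +87.8° without touching 180°.

No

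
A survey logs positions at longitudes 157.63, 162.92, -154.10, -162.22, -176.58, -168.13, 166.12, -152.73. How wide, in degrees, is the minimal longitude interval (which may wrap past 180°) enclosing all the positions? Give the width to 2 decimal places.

49.64°

Sort the longitudes: -176.58°, -168.13°, -162.22°, -154.10°, -152.73°, +157.63°, +162.92°, +166.12°.
Eastward gaps between consecutive values (wrapping around): 8.45°, 5.91°, 8.12°, 1.37°, 310.36°, 5.29°, 3.20°, 17.30°.
Largest gap = 310.36° ⇒ minimal covering band is its complement: 360° − 310.36° = 49.64°.
Band runs from +157.63° eastward to -152.73°, crossing the antimeridian.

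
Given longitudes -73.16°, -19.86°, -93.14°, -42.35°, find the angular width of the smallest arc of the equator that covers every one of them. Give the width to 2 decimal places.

73.28°

Sort the longitudes: -93.14°, -73.16°, -42.35°, -19.86°.
Eastward gaps between consecutive values (wrapping around): 19.98°, 30.81°, 22.49°, 286.72°.
Largest gap = 286.72° ⇒ minimal covering band is its complement: 360° − 286.72° = 73.28°.
Band runs from -93.14° eastward to -19.86°.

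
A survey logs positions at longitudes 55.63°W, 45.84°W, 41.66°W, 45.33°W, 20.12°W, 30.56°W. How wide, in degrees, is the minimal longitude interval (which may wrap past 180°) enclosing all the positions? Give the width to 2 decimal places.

Sort the longitudes: -55.63°, -45.84°, -45.33°, -41.66°, -30.56°, -20.12°.
Eastward gaps between consecutive values (wrapping around): 9.79°, 0.51°, 3.67°, 11.10°, 10.44°, 324.49°.
Largest gap = 324.49° ⇒ minimal covering band is its complement: 360° − 324.49° = 35.51°.
Band runs from -55.63° eastward to -20.12°.

35.51°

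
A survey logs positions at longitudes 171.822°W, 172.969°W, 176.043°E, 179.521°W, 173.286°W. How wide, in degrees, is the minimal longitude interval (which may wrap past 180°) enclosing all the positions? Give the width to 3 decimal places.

12.135°

Sort the longitudes: -179.521°, -173.286°, -172.969°, -171.822°, +176.043°.
Eastward gaps between consecutive values (wrapping around): 6.235°, 0.317°, 1.147°, 347.865°, 4.436°.
Largest gap = 347.865° ⇒ minimal covering band is its complement: 360° − 347.865° = 12.135°.
Band runs from +176.043° eastward to -171.822°, crossing the antimeridian.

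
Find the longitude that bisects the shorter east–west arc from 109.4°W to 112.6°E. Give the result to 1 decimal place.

Signed shortest Δλ from -109.4° to +112.6° is -138.0°.
Midpoint longitude = -109.4° + (-138.0°)/2 = -109.4° − 69.0° = -178.4°.
(The naïve average (-109.4 + +112.6)/2 = 1.6° is on the wrong side of the globe.)

178.4°W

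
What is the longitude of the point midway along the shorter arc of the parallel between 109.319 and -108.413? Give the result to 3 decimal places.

Signed shortest Δλ from +109.319° to -108.413° is +142.268°.
Midpoint longitude = +109.319° + (+142.268°)/2 = +109.319° + 71.134° = +180.453°.
Normalise into (−180°, 180°]: -179.547°.
(The naïve average (+109.319 + -108.413)/2 = 0.453° is on the wrong side of the globe.)

-179.547°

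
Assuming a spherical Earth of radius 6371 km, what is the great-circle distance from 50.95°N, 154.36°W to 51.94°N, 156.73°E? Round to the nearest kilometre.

3327 km

Δλ = 156.73 − -154.36 = 311.09°; wrapped into (−180°, 180°]: -48.91°.
Δφ = 51.94 − 50.95 = 0.99°.
a = sin²(Δφ/2) + cos φ₁ · cos φ₂ · sin²(Δλ/2) = 0.066635.
c = 2·atan2(√a, √(1−a)) = 0.52219 rad → d = 6371·c ≈ 3326.87 km.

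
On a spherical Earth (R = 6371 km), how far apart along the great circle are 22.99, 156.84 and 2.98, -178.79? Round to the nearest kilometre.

3440 km

Δλ = -178.79 − 156.84 = -335.63°; wrapped into (−180°, 180°]: 24.37°.
Δφ = 2.98 − 22.99 = -20.01°.
a = sin²(Δφ/2) + cos φ₁ · cos φ₂ · sin²(Δλ/2) = 0.071140.
c = 2·atan2(√a, √(1−a)) = 0.53998 rad → d = 6371·c ≈ 3440.19 km.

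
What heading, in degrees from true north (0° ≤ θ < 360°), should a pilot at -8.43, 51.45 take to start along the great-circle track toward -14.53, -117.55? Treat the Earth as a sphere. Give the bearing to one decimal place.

205.5°

Δλ = -117.55 − 51.45 = -169.00°.
θ = atan2( sin Δλ · cos φ₂ , cos φ₁ · sin φ₂ − sin φ₁ · cos φ₂ · cos Δλ )
  = atan2(-0.18471, -0.38748) = -154.514° → normalised to [0°, 360°): 205.486°.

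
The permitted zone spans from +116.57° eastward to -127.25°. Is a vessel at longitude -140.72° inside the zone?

Band width going east from +116.57° to -127.25°: ((-127.25 − 116.57) mod 360) = 116.18°.
Offset of -140.72° east of the west edge: ((-140.72 − 116.57) mod 360) = 102.71°.
102.71° ≤ 116.18° ⇒ inside.

Yes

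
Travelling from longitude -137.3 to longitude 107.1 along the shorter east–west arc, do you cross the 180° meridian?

Yes

Naïve |107.1 − -137.3| = 244.4° > 180°, so the shorter arc goes the other way round — across 180°.
Signed shortest Δλ = ((107.1 − -137.3 + 180) mod 360) − 180 = -115.6°.
Going west by 115.6° from -137.3° passes through 180° before reaching +107.1°.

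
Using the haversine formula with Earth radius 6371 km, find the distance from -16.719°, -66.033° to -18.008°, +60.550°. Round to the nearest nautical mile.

7024 nmi

Δλ = 60.550 − -66.033 = 126.583°.
Δφ = -18.008 − -16.719 = -1.289°.
a = sin²(Δφ/2) + cos φ₁ · cos φ₂ · sin²(Δλ/2) = 0.726948.
c = 2·atan2(√a, √(1−a)) = 2.04193 rad → d = 6371·c ≈ 13009.13 km ≈ 7024.37 nmi.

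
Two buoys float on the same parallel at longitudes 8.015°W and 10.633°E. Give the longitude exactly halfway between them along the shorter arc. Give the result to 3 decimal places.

Signed shortest Δλ from -8.015° to +10.633° is +18.648°.
Midpoint longitude = -8.015° + (+18.648°)/2 = -8.015° + 9.324° = +1.309°.

1.309°E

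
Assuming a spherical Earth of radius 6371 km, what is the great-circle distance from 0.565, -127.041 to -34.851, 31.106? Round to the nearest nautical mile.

8412 nmi

Δλ = 31.106 − -127.041 = 158.147°.
Δφ = -34.851 − 0.565 = -35.416°.
a = sin²(Δφ/2) + cos φ₁ · cos φ₂ · sin²(Δλ/2) = 0.883635.
c = 2·atan2(√a, √(1−a)) = 2.44537 rad → d = 6371·c ≈ 15579.44 km ≈ 8412.23 nmi.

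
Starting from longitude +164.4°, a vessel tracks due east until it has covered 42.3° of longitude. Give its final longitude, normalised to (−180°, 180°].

-153.3°

Start at +164.4°; shift +42.3° → +206.7°.
+206.7° lies outside (−180°, 180°]; subtract 360° → -153.3°.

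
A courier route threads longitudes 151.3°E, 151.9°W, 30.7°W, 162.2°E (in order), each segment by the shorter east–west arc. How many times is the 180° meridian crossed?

Leg 1: +151.3° → -151.9°, shortest Δλ = 56.8° (east) — crosses 180°.
Leg 2: -151.9° → -30.7°, shortest Δλ = 121.2° (east) — does not cross 180°.
Leg 3: -30.7° → +162.2°, shortest Δλ = -167.1° (west) — crosses 180°.
Total crossings: 2.

2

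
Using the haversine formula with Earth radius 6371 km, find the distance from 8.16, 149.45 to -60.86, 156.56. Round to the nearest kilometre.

Δλ = 156.56 − 149.45 = 7.11°.
Δφ = -60.86 − 8.16 = -69.02°.
a = sin²(Δφ/2) + cos φ₁ · cos φ₂ · sin²(Δλ/2) = 0.322832.
c = 2·atan2(√a, √(1−a)) = 1.20859 rad → d = 6371·c ≈ 7699.95 km.

7700 km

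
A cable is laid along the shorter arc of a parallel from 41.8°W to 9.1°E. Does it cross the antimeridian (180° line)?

Signed shortest Δλ = ((9.1 − -41.8 + 180) mod 360) − 180 = 50.9°.
Going east by 50.9° from -41.8° reaches +9.1° without touching 180°.

No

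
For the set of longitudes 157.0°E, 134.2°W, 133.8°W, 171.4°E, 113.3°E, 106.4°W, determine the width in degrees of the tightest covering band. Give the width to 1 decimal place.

Sort the longitudes: -134.2°, -133.8°, -106.4°, +113.3°, +157.0°, +171.4°.
Eastward gaps between consecutive values (wrapping around): 0.4°, 27.4°, 219.7°, 43.7°, 14.4°, 54.4°.
Largest gap = 219.7° ⇒ minimal covering band is its complement: 360° − 219.7° = 140.3°.
Band runs from +113.3° eastward to -106.4°, crossing the antimeridian.

140.3°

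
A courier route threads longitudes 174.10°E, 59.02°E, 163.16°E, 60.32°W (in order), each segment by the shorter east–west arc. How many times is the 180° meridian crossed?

Leg 1: +174.10° → +59.02°, shortest Δλ = -115.08° (west) — does not cross 180°.
Leg 2: +59.02° → +163.16°, shortest Δλ = 104.14° (east) — does not cross 180°.
Leg 3: +163.16° → -60.32°, shortest Δλ = 136.52° (east) — crosses 180°.
Total crossings: 1.

1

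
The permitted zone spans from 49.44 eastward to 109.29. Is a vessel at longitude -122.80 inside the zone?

No

Band width going east from +49.44° to +109.29°: ((109.29 − 49.44) mod 360) = 59.85°.
Offset of -122.80° east of the west edge: ((-122.80 − 49.44) mod 360) = 187.76°.
187.76° > 59.85° ⇒ outside.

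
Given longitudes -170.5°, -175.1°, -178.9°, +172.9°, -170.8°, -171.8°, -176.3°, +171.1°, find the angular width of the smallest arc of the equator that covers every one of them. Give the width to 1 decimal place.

Sort the longitudes: -178.9°, -176.3°, -175.1°, -171.8°, -170.8°, -170.5°, +171.1°, +172.9°.
Eastward gaps between consecutive values (wrapping around): 2.6°, 1.2°, 3.3°, 1.0°, 0.3°, 341.6°, 1.8°, 8.2°.
Largest gap = 341.6° ⇒ minimal covering band is its complement: 360° − 341.6° = 18.4°.
Band runs from +171.1° eastward to -170.5°, crossing the antimeridian.

18.4°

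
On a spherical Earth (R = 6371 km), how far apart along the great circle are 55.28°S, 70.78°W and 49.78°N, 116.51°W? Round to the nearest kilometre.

12428 km

Δλ = -116.51 − -70.78 = -45.73°.
Δφ = 49.78 − -55.28 = 105.06°.
a = sin²(Δφ/2) + cos φ₁ · cos φ₂ · sin²(Δλ/2) = 0.685443.
c = 2·atan2(√a, √(1−a)) = 1.95076 rad → d = 6371·c ≈ 12428.29 km.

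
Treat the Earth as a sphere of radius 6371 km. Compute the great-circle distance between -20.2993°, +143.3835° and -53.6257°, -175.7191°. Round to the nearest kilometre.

Δλ = -175.7191 − 143.3835 = -319.1026°; wrapped into (−180°, 180°]: 40.8974°.
Δφ = -53.6257 − -20.2993 = -33.3264°.
a = sin²(Δφ/2) + cos φ₁ · cos φ₂ · sin²(Δλ/2) = 0.150115.
c = 2·atan2(√a, √(1−a)) = 0.79572 rad → d = 6371·c ≈ 5069.53 km.

5070 km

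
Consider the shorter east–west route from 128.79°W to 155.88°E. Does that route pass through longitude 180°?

Yes

Naïve |155.88 − -128.79| = 284.67° > 180°, so the shorter arc goes the other way round — across 180°.
Signed shortest Δλ = ((155.88 − -128.79 + 180) mod 360) − 180 = -75.33°.
Going west by 75.33° from -128.79° passes through 180° before reaching +155.88°.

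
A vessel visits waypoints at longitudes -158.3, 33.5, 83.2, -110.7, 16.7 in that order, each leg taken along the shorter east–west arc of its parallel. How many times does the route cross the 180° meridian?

Leg 1: -158.3° → +33.5°, shortest Δλ = -168.2° (west) — crosses 180°.
Leg 2: +33.5° → +83.2°, shortest Δλ = 49.7° (east) — does not cross 180°.
Leg 3: +83.2° → -110.7°, shortest Δλ = 166.1° (east) — crosses 180°.
Leg 4: -110.7° → +16.7°, shortest Δλ = 127.4° (east) — does not cross 180°.
Total crossings: 2.

2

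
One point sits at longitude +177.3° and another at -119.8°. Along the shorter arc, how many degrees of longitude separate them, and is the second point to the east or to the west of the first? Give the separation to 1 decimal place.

62.9° east

Raw difference: -119.8 − 177.3 = -297.1°.
Normalise into (−180°, 180°]: -297.1° + 360° = 62.9°.
Positive ⇒ the second point lies to the east; separation 62.9°.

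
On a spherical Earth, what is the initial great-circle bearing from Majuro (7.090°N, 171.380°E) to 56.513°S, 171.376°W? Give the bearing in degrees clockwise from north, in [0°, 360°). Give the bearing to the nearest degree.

170°

Δλ = -171.376 − 171.380 = -342.756°; wrapped into (−180°, 180°]: 17.244°.
θ = atan2( sin Δλ · cos φ₂ , cos φ₁ · sin φ₂ − sin φ₁ · cos φ₂ · cos Δλ )
  = atan2(0.16356, -0.89267) = 169.617° → normalised to [0°, 360°): 169.617°.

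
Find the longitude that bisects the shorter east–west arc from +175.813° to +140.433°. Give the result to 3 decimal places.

Signed shortest Δλ from +175.813° to +140.433° is -35.380°.
Midpoint longitude = +175.813° + (-35.380°)/2 = +175.813° − 17.690° = +158.123°.

+158.123°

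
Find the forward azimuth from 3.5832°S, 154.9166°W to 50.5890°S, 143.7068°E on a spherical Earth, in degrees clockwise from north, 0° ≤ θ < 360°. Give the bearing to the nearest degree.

217°

Δλ = 143.7068 − -154.9166 = 298.6234°; wrapped into (−180°, 180°]: -61.3766°.
θ = atan2( sin Δλ · cos φ₂ , cos φ₁ · sin φ₂ − sin φ₁ · cos φ₂ · cos Δλ )
  = atan2(-0.55729, -0.75209) = -143.462° → normalised to [0°, 360°): 216.538°.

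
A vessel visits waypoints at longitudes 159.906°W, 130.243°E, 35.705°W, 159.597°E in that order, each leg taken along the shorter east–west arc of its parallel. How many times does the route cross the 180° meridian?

Leg 1: -159.906° → +130.243°, shortest Δλ = -69.851° (west) — crosses 180°.
Leg 2: +130.243° → -35.705°, shortest Δλ = -165.948° (west) — does not cross 180°.
Leg 3: -35.705° → +159.597°, shortest Δλ = -164.698° (west) — crosses 180°.
Total crossings: 2.

2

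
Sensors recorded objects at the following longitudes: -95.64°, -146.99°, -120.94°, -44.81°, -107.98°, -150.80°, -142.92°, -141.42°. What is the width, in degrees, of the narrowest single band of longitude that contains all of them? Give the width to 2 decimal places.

Sort the longitudes: -150.80°, -146.99°, -142.92°, -141.42°, -120.94°, -107.98°, -95.64°, -44.81°.
Eastward gaps between consecutive values (wrapping around): 3.81°, 4.07°, 1.50°, 20.48°, 12.96°, 12.34°, 50.83°, 254.01°.
Largest gap = 254.01° ⇒ minimal covering band is its complement: 360° − 254.01° = 105.99°.
Band runs from -150.80° eastward to -44.81°.

105.99°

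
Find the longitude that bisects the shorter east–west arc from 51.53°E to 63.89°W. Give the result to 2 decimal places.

Signed shortest Δλ from +51.53° to -63.89° is -115.42°.
Midpoint longitude = +51.53° + (-115.42°)/2 = +51.53° − 57.71° = -6.18°.

6.18°W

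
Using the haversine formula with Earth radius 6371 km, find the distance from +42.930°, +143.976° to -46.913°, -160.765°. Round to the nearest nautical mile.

6140 nmi

Δλ = -160.765 − 143.976 = -304.741°; wrapped into (−180°, 180°]: 55.259°.
Δφ = -46.913 − 42.930 = -89.843°.
a = sin²(Δφ/2) + cos φ₁ · cos φ₂ · sin²(Δλ/2) = 0.606198.
c = 2·atan2(√a, √(1−a)) = 1.78482 rad → d = 6371·c ≈ 11371.10 km ≈ 6139.90 nmi.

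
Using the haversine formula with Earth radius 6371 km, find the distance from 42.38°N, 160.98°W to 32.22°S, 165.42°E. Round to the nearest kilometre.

Δλ = 165.42 − -160.98 = 326.40°; wrapped into (−180°, 180°]: -33.60°.
Δφ = -32.22 − 42.38 = -74.60°.
a = sin²(Δφ/2) + cos φ₁ · cos φ₂ · sin²(Δλ/2) = 0.419429.
c = 2·atan2(√a, √(1−a)) = 1.40895 rad → d = 6371·c ≈ 8976.41 km.

8976 km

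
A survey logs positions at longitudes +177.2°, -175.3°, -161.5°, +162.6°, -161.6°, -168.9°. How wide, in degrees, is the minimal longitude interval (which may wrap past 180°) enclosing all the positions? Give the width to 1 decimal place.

Sort the longitudes: -175.3°, -168.9°, -161.6°, -161.5°, +162.6°, +177.2°.
Eastward gaps between consecutive values (wrapping around): 6.4°, 7.3°, 0.1°, 324.1°, 14.6°, 7.5°.
Largest gap = 324.1° ⇒ minimal covering band is its complement: 360° − 324.1° = 35.9°.
Band runs from +162.6° eastward to -161.5°, crossing the antimeridian.

35.9°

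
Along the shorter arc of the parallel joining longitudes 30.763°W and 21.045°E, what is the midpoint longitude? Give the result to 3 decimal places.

Signed shortest Δλ from -30.763° to +21.045° is +51.808°.
Midpoint longitude = -30.763° + (+51.808°)/2 = -30.763° + 25.904° = -4.859°.

4.859°W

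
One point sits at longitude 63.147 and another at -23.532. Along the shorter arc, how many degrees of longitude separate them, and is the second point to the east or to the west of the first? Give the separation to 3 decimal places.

86.679° west

Raw difference: -23.532 − 63.147 = -86.679°.
Normalise into (−180°, 180°]: -86.679° stays -86.679°.
Negative ⇒ the second point lies to the west; separation 86.679°.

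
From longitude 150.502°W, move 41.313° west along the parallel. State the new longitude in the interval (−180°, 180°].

168.185°E

Start at -150.502°; shift −41.313° → -191.815°.
-191.815° lies outside (−180°, 180°]; add 360° → +168.185°.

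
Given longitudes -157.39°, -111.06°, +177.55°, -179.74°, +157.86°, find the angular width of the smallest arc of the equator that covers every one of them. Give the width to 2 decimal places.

91.08°

Sort the longitudes: -179.74°, -157.39°, -111.06°, +157.86°, +177.55°.
Eastward gaps between consecutive values (wrapping around): 22.35°, 46.33°, 268.92°, 19.69°, 2.71°.
Largest gap = 268.92° ⇒ minimal covering band is its complement: 360° − 268.92° = 91.08°.
Band runs from +157.86° eastward to -111.06°, crossing the antimeridian.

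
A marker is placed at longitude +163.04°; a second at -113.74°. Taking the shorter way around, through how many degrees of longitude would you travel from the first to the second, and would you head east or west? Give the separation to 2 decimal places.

83.22° east

Raw difference: -113.74 − 163.04 = -276.78°.
Normalise into (−180°, 180°]: -276.78° + 360° = 83.22°.
Positive ⇒ the second point lies to the east; separation 83.22°.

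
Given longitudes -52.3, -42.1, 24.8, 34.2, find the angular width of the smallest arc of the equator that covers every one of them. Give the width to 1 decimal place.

86.5°

Sort the longitudes: -52.3°, -42.1°, +24.8°, +34.2°.
Eastward gaps between consecutive values (wrapping around): 10.2°, 66.9°, 9.4°, 273.5°.
Largest gap = 273.5° ⇒ minimal covering band is its complement: 360° − 273.5° = 86.5°.
Band runs from -52.3° eastward to +34.2°.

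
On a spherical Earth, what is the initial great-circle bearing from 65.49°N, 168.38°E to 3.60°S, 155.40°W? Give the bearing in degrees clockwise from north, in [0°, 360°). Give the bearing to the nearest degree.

142°

Δλ = -155.40 − 168.38 = -323.78°; wrapped into (−180°, 180°]: 36.22°.
θ = atan2( sin Δλ · cos φ₂ , cos φ₁ · sin φ₂ − sin φ₁ · cos φ₂ · cos Δλ )
  = atan2(0.58972, -0.75866) = 142.141° → normalised to [0°, 360°): 142.141°.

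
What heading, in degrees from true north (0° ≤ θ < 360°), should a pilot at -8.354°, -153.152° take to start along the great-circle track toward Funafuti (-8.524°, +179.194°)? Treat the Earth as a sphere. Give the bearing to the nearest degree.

Δλ = 179.194 − -153.152 = 332.346°; wrapped into (−180°, 180°]: -27.654°.
θ = atan2( sin Δλ · cos φ₂ , cos φ₁ · sin φ₂ − sin φ₁ · cos φ₂ · cos Δλ )
  = atan2(-0.45900, -0.01938) = -92.418° → normalised to [0°, 360°): 267.582°.

268°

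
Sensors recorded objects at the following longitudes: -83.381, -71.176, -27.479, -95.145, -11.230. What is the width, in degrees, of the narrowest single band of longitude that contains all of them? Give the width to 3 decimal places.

83.915°

Sort the longitudes: -95.145°, -83.381°, -71.176°, -27.479°, -11.230°.
Eastward gaps between consecutive values (wrapping around): 11.764°, 12.205°, 43.697°, 16.249°, 276.085°.
Largest gap = 276.085° ⇒ minimal covering band is its complement: 360° − 276.085° = 83.915°.
Band runs from -95.145° eastward to -11.230°.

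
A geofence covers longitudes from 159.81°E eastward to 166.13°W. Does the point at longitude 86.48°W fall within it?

Band width going east from +159.81° to -166.13°: ((-166.13 − 159.81) mod 360) = 34.06°.
Offset of -86.48° east of the west edge: ((-86.48 − 159.81) mod 360) = 113.71°.
113.71° > 34.06° ⇒ outside.

No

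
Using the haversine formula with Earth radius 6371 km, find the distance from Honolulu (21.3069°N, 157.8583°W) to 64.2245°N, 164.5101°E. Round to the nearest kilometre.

Δλ = 164.5101 − -157.8583 = 322.3684°; wrapped into (−180°, 180°]: -37.6316°.
Δφ = 64.2245 − 21.3069 = 42.9176°.
a = sin²(Δφ/2) + cos φ₁ · cos φ₂ · sin²(Δλ/2) = 0.175975.
c = 2·atan2(√a, √(1−a)) = 0.86578 rad → d = 6371·c ≈ 5515.86 km.

5516 km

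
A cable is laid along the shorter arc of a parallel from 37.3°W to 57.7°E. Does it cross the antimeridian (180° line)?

Signed shortest Δλ = ((57.7 − -37.3 + 180) mod 360) − 180 = 95.0°.
Going east by 95.0° from -37.3° reaches +57.7° without touching 180°.

No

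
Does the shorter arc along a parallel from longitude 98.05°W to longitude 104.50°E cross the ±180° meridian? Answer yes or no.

Naïve |104.50 − -98.05| = 202.55° > 180°, so the shorter arc goes the other way round — across 180°.
Signed shortest Δλ = ((104.50 − -98.05 + 180) mod 360) − 180 = -157.45°.
Going west by 157.45° from -98.05° passes through 180° before reaching +104.50°.

Yes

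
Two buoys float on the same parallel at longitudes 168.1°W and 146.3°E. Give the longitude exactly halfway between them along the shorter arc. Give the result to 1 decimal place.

169.1°E

Signed shortest Δλ from -168.1° to +146.3° is -45.6°.
Midpoint longitude = -168.1° + (-45.6°)/2 = -168.1° − 22.8° = -190.9°.
Normalise into (−180°, 180°]: +169.1°.
(The naïve average (-168.1 + +146.3)/2 = -10.9° is on the wrong side of the globe.)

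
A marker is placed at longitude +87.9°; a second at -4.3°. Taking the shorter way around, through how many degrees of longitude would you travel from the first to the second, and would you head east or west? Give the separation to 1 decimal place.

92.2° west

Raw difference: -4.3 − 87.9 = -92.2°.
Normalise into (−180°, 180°]: -92.2° stays -92.2°.
Negative ⇒ the second point lies to the west; separation 92.2°.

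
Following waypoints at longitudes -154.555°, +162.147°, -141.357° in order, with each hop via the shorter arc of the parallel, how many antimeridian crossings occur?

2

Leg 1: -154.555° → +162.147°, shortest Δλ = -43.298° (west) — crosses 180°.
Leg 2: +162.147° → -141.357°, shortest Δλ = 56.496° (east) — crosses 180°.
Total crossings: 2.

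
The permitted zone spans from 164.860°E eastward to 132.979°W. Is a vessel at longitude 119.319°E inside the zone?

No

Band width going east from +164.860° to -132.979°: ((-132.979 − 164.860) mod 360) = 62.161°.
Offset of +119.319° east of the west edge: ((119.319 − 164.860) mod 360) = 314.459°.
314.459° > 62.161° ⇒ outside.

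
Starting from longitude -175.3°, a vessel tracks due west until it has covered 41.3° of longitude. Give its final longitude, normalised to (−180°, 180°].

+143.4°

Start at -175.3°; shift −41.3° → -216.6°.
-216.6° lies outside (−180°, 180°]; add 360° → +143.4°.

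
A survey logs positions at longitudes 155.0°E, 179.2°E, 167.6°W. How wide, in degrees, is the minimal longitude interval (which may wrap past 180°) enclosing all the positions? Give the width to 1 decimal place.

37.4°

Sort the longitudes: -167.6°, +155.0°, +179.2°.
Eastward gaps between consecutive values (wrapping around): 322.6°, 24.2°, 13.2°.
Largest gap = 322.6° ⇒ minimal covering band is its complement: 360° − 322.6° = 37.4°.
Band runs from +155.0° eastward to -167.6°, crossing the antimeridian.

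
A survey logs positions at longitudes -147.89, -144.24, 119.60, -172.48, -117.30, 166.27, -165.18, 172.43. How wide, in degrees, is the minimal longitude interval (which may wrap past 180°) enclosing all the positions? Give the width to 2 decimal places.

123.10°

Sort the longitudes: -172.48°, -165.18°, -147.89°, -144.24°, -117.30°, +119.60°, +166.27°, +172.43°.
Eastward gaps between consecutive values (wrapping around): 7.30°, 17.29°, 3.65°, 26.94°, 236.90°, 46.67°, 6.16°, 15.09°.
Largest gap = 236.90° ⇒ minimal covering band is its complement: 360° − 236.90° = 123.10°.
Band runs from +119.60° eastward to -117.30°, crossing the antimeridian.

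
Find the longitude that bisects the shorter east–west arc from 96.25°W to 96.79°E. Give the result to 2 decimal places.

Signed shortest Δλ from -96.25° to +96.79° is -166.96°.
Midpoint longitude = -96.25° + (-166.96°)/2 = -96.25° − 83.48° = -179.73°.
(The naïve average (-96.25 + +96.79)/2 = 0.27° is on the wrong side of the globe.)

179.73°W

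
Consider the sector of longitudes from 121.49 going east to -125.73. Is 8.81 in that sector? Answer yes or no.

No

Band width going east from +121.49° to -125.73°: ((-125.73 − 121.49) mod 360) = 112.78°.
Offset of +8.81° east of the west edge: ((8.81 − 121.49) mod 360) = 247.32°.
247.32° > 112.78° ⇒ outside.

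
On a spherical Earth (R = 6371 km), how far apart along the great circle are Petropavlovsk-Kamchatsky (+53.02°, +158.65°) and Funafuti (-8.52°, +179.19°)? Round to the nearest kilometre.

7114 km

Δλ = 179.19 − 158.65 = 20.54°.
Δφ = -8.52 − 53.02 = -61.54°.
a = sin²(Δφ/2) + cos φ₁ · cos φ₂ · sin²(Δλ/2) = 0.280637.
c = 2·atan2(√a, √(1−a)) = 1.11662 rad → d = 6371·c ≈ 7113.96 km.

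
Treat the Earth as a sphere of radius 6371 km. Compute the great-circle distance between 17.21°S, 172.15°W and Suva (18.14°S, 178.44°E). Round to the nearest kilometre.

Δλ = 178.44 − -172.15 = 350.59°; wrapped into (−180°, 180°]: -9.41°.
Δφ = -18.14 − -17.21 = -0.93°.
a = sin²(Δφ/2) + cos φ₁ · cos φ₂ · sin²(Δλ/2) = 0.006173.
c = 2·atan2(√a, √(1−a)) = 0.15730 rad → d = 6371·c ≈ 1002.18 km.

1002 km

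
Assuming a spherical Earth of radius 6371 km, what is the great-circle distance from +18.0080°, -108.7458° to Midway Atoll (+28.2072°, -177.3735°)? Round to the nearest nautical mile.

Δλ = -177.3735 − -108.7458 = -68.6277°.
Δφ = 28.2072 − 18.0080 = 10.1992°.
a = sin²(Δφ/2) + cos φ₁ · cos φ₂ · sin²(Δλ/2) = 0.274230.
c = 2·atan2(√a, √(1−a)) = 1.10231 rad → d = 6371·c ≈ 7022.79 km ≈ 3792.00 nmi.

3792 nmi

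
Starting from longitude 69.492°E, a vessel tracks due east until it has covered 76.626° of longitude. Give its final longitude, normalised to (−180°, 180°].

146.118°E

Start at +69.492°; shift +76.626° → +146.118°.
+146.118° already lies in (−180°, 180°].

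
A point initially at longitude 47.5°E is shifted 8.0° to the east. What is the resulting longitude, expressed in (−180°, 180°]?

Start at +47.5°; shift +8.0° → +55.5°.
+55.5° already lies in (−180°, 180°].

55.5°E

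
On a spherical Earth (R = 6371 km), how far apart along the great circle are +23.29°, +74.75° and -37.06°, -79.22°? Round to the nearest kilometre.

17097 km

Δλ = -79.22 − 74.75 = -153.97°.
Δφ = -37.06 − 23.29 = -60.35°.
a = sin²(Δφ/2) + cos φ₁ · cos φ₂ · sin²(Δλ/2) = 0.948454.
c = 2·atan2(√a, √(1−a)) = 2.68353 rad → d = 6371·c ≈ 17096.74 km.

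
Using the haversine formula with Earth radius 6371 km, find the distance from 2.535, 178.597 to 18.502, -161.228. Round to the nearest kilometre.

2825 km

Δλ = -161.228 − 178.597 = -339.825°; wrapped into (−180°, 180°]: 20.175°.
Δφ = 18.502 − 2.535 = 15.967°.
a = sin²(Δφ/2) + cos φ₁ · cos φ₂ · sin²(Δλ/2) = 0.048354.
c = 2·atan2(√a, √(1−a)) = 0.44341 rad → d = 6371·c ≈ 2824.99 km.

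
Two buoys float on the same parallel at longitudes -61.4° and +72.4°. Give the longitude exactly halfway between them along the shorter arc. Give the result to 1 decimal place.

Signed shortest Δλ from -61.4° to +72.4° is +133.8°.
Midpoint longitude = -61.4° + (+133.8°)/2 = -61.4° + 66.9° = +5.5°.

+5.5°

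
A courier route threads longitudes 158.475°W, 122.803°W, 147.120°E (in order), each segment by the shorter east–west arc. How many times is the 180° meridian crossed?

Leg 1: -158.475° → -122.803°, shortest Δλ = 35.672° (east) — does not cross 180°.
Leg 2: -122.803° → +147.120°, shortest Δλ = -90.077° (west) — crosses 180°.
Total crossings: 1.

1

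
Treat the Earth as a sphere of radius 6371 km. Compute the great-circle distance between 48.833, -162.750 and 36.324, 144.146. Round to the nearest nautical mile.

2411 nmi

Δλ = 144.146 − -162.750 = 306.896°; wrapped into (−180°, 180°]: -53.104°.
Δφ = 36.324 − 48.833 = -12.509°.
a = sin²(Δφ/2) + cos φ₁ · cos φ₂ · sin²(Δλ/2) = 0.117841.
c = 2·atan2(√a, √(1−a)) = 0.70081 rad → d = 6371·c ≈ 4464.88 km ≈ 2410.84 nmi.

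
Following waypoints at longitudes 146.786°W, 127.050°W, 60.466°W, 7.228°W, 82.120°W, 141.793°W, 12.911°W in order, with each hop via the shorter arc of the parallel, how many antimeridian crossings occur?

0

Leg 1: -146.786° → -127.050°, shortest Δλ = 19.736° (east) — does not cross 180°.
Leg 2: -127.050° → -60.466°, shortest Δλ = 66.584° (east) — does not cross 180°.
Leg 3: -60.466° → -7.228°, shortest Δλ = 53.238° (east) — does not cross 180°.
Leg 4: -7.228° → -82.120°, shortest Δλ = -74.892° (west) — does not cross 180°.
Leg 5: -82.120° → -141.793°, shortest Δλ = -59.673° (west) — does not cross 180°.
Leg 6: -141.793° → -12.911°, shortest Δλ = 128.882° (east) — does not cross 180°.
Total crossings: 0.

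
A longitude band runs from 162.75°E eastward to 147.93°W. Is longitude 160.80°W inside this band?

Band width going east from +162.75° to -147.93°: ((-147.93 − 162.75) mod 360) = 49.32°.
Offset of -160.80° east of the west edge: ((-160.80 − 162.75) mod 360) = 36.45°.
36.45° ≤ 49.32° ⇒ inside.

Yes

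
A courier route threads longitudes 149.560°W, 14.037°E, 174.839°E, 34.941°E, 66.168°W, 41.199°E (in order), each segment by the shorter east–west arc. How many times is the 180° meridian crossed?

Leg 1: -149.560° → +14.037°, shortest Δλ = 163.597° (east) — does not cross 180°.
Leg 2: +14.037° → +174.839°, shortest Δλ = 160.802° (east) — does not cross 180°.
Leg 3: +174.839° → +34.941°, shortest Δλ = -139.898° (west) — does not cross 180°.
Leg 4: +34.941° → -66.168°, shortest Δλ = -101.109° (west) — does not cross 180°.
Leg 5: -66.168° → +41.199°, shortest Δλ = 107.367° (east) — does not cross 180°.
Total crossings: 0.

0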